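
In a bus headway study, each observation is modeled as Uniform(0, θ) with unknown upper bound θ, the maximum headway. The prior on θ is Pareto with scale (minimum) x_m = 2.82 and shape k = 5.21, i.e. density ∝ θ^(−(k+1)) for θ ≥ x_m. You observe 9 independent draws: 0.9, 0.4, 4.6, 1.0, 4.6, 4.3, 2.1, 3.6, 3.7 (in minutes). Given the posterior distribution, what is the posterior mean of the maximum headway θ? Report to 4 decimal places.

4.9482

A Pareto(scale x_m, shape k) prior on the upper bound θ of Uniform(0, θ) is conjugate: posterior is Pareto(max(x_m, max xᵢ), k + n).
Sample maximum = 4.6; prior scale x_m = 2.82 → posterior scale = max = 4.60.
Posterior shape = 5.21 + 9 = 14.21.
E[θ|data] = k·x_m/(k−1) = 14.21·4.60/13.21 = 4.9482.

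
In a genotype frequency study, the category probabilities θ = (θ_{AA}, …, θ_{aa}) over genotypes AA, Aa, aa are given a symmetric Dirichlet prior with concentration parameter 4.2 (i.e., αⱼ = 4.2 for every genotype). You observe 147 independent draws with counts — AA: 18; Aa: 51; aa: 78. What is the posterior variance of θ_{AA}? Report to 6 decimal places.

0.000746

The Dirichlet prior is conjugate to the Multinomial likelihood: each posterior αⱼ = prior αⱼ + observed count nⱼ.
Posterior concentration: (22.2, 55.2, 82.2), total = 159.6.
Var[θ_j] = α_j(Σα−α_j)/((Σα)²(Σα+1)) = 22.2·137.4/(159.6²·160.6) = 0.000746.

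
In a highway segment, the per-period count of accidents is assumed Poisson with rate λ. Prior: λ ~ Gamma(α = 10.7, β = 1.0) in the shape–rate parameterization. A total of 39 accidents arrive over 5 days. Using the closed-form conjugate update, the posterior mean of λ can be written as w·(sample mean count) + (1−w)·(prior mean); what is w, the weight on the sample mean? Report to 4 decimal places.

With a Gamma(shape α, rate β) prior, the Poisson likelihood is conjugate: the posterior is Gamma(α + ΣXᵢ, β + n).
Posterior mean = (α₀+S)/(β₀+n) = [n/(β₀+n)]·(S/n) + [β₀/(β₀+n)]·(α₀/β₀), so only n and β₀ enter the weight.
Weight on data w = n/(β₀+n) = 5/(1.0+5) = 5/6.0 = 0.8333.

0.8333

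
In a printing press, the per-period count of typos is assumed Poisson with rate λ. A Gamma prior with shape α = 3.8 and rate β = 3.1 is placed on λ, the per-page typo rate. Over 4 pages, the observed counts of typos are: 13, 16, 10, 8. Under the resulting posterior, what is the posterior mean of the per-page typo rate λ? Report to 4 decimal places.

7.1549

With a Gamma(shape α, rate β) prior, the Poisson likelihood is conjugate: the posterior is Gamma(α + ΣXᵢ, β + n).
Sum of counts S = 47 over n = 4 pages.
Posterior: Gamma(α+S, β+n) = Gamma(3.8+47, 3.1+4) = Gamma(50.8, 7.1).
Posterior mean = α/β = 50.8/7.1 = 7.1549.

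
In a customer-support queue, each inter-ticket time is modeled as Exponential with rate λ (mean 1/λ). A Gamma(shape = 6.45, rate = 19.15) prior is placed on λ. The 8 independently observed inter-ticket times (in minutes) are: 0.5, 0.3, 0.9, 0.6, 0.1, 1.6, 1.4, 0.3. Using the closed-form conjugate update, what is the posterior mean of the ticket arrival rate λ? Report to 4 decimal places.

With a Gamma(shape α, rate β) prior on the exponential rate λ, the posterior after n observations with total T = Σxᵢ is Gamma(α+n, β+T).
Sum of observations T = 5.7 minutes; n = 8.
Posterior: Gamma(6.45+8, 19.15+5.7) = Gamma(14.45, 24.85).
Posterior mean of λ = α/β = 14.45/24.85 = 0.5815.

0.5815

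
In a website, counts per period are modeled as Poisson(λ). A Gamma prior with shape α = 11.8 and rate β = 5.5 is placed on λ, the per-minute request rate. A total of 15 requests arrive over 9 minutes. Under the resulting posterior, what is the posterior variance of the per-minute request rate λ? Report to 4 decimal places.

With a Gamma(shape α, rate β) prior, the Poisson likelihood is conjugate: the posterior is Gamma(α + ΣXᵢ, β + n).
Posterior: Gamma(α+S, β+n) = Gamma(11.8+15, 5.5+9) = Gamma(26.8, 14.5).
Var = α/β² = 26.8/14.5² = 0.1275.

0.1275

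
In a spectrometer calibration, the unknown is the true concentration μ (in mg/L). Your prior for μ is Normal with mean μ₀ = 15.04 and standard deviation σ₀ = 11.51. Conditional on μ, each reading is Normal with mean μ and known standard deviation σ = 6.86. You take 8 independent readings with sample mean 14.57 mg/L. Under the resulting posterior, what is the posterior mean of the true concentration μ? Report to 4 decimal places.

14.5900

For Normal data with known variance σ², a Normal(μ₀, σ₀²) prior on μ is conjugate. Posterior precision = 1/σ₀² + n/σ²; posterior mean is the precision-weighted average of μ₀ and x̄.
n·x̄ = 8·14.57 = 116.56.
σ₀² = 11.51² = 132.4801, σ² = 6.86² = 47.0596; σ² + n·σ₀² = 47.0596 + 8·132.4801 = 1106.9004.
Posterior mean = (μ₀/σ₀² + n·x̄/σ²)/(1/σ₀² + n/σ²) = (σ²·μ₀ + σ₀²·n·x̄)/(σ² + n·σ₀²) = (47.0596·15.04 + 132.4801·116.56)/1106.9004 = 16149.65684/1106.9004 = 14.5900.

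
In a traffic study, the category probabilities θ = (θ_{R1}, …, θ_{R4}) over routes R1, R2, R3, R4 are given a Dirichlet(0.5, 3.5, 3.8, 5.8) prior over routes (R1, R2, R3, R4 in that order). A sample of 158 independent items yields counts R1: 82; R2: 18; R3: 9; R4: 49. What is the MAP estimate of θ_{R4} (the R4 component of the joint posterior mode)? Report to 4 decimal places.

0.3210

The Dirichlet prior is conjugate to the Multinomial likelihood: each posterior αⱼ = prior αⱼ + observed count nⱼ.
Posterior concentration: (82.5, 21.5, 12.8, 54.8), total = 171.6.
Joint mode component: (α_{R4}−1)/(Σα−K) = 53.8/167.6 = 0.3210.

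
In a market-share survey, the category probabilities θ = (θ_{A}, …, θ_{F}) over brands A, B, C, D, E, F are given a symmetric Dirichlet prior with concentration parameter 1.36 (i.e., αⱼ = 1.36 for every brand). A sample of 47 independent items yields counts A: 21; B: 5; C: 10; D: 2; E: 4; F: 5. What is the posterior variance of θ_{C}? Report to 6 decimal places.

0.002912

The Dirichlet prior is conjugate to the Multinomial likelihood: each posterior αⱼ = prior αⱼ + observed count nⱼ.
Posterior concentration: (22.36, 6.36, 11.36, 3.36, 5.36, 6.36), total = 55.16.
Var[θ_j] = α_j(Σα−α_j)/((Σα)²(Σα+1)) = 11.36·43.80/(55.16²·56.16) = 0.002912.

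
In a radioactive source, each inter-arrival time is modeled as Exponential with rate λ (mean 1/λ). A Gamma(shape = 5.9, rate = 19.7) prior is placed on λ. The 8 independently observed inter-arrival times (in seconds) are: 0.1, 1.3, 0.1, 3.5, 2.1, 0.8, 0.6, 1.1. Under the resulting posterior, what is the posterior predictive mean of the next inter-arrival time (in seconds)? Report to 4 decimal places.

With a Gamma(shape α, rate β) prior on the exponential rate λ, the posterior after n observations with total T = Σxᵢ is Gamma(α+n, β+T).
Sum of observations T = 9.6 seconds; n = 8.
Posterior: Gamma(5.9+8, 19.7+9.6) = Gamma(13.9, 29.3).
The predictive distribution for the next observation is Lomax; its mean is β/(α−1) = 29.3/12.9 = 2.2713.

2.2713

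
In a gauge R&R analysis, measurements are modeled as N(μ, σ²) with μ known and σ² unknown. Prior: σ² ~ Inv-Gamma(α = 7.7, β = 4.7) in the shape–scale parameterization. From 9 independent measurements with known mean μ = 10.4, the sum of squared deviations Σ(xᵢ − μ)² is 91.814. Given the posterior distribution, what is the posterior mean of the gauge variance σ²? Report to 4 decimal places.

With known mean μ and an Inverse-Gamma(α, β) prior on σ², the Normal likelihood is conjugate: posterior is Inv-Gamma(α + n/2, β + Σ(xᵢ−μ)²/2).
Posterior: Inv-Gamma(7.7 + 9/2, 4.7 + 91.814/2) = Inv-Gamma(12.20, 50.6070).
E[σ²|data] = β/(α−1) = 50.6070/11.20 = 4.5185.

4.5185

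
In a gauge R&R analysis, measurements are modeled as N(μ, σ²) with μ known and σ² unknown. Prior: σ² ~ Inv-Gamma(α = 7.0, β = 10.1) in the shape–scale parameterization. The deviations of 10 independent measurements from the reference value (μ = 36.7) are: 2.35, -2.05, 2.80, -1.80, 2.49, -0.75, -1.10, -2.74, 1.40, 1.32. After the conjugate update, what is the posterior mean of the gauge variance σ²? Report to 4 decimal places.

2.7358

With known mean μ and an Inverse-Gamma(α, β) prior on σ², the Normal likelihood is conjugate: posterior is Inv-Gamma(α + n/2, β + Σ(xᵢ−μ)²/2).
Σ(xᵢ−μ)² = (2.35)² + (-2.05)² + (2.80)² + (-1.80)² + (2.49)² + (-0.75)² + (-1.10)² + (-2.74)² + (1.40)² + (1.32)² = 39.9876.
Posterior: Inv-Gamma(7.0 + 10/2, 10.1 + 39.9876/2) = Inv-Gamma(12.00, 30.09380).
E[σ²|data] = β/(α−1) = 30.09380/11.00 = 2.7358.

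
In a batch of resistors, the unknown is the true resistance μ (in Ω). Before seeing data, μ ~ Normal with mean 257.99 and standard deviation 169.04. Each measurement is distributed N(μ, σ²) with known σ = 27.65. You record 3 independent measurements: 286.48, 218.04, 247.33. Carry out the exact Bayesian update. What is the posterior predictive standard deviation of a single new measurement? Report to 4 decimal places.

31.8922

For Normal data with known variance σ², a Normal(μ₀, σ₀²) prior on μ is conjugate. Posterior precision = 1/σ₀² + n/σ²; posterior mean is the precision-weighted average of μ₀ and x̄.
σ₀² = 169.04² = 28574.5216, σ² = 27.65² = 764.5225; σ² + n·σ₀² = 764.5225 + 3·28574.5216 = 86488.0873.
Posterior precision = 1/σ₀² + n/σ² = 1/28574.5216 + 3/764.5225 = (σ² + n·σ₀²)/(σ₀²σ²) = 86488.0873/(28574.5216·764.5225); posterior variance σₙ² = σ₀²σ²/(σ² + n·σ₀²) = 28574.5216·764.5225/86488.0873 = 252.588135.
Predictive variance for one new observation = σₙ² + σ² = 28574.5216·764.5225/86488.0873 + 764.5225 = σ²·(σ₀² + 86488.0873)/86488.0873 = 764.5225·115062.6089/86488.0873 = 1017.110635; SD = √(764.5225·115062.6089/86488.0873) = 31.8922.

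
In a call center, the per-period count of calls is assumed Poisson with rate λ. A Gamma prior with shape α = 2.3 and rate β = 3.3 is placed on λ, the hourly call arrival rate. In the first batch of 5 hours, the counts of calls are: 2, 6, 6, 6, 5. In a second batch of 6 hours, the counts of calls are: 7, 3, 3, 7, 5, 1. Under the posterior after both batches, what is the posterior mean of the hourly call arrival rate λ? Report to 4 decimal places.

With a Gamma(shape α, rate β) prior, the Poisson likelihood is conjugate: the posterior is Gamma(α + ΣXᵢ, β + n).
Batch 1: sum of counts S = 25 over n = 5 hours.
After batch 1: Gamma(α+S, β+n) = Gamma(2.3+25, 3.3+5) = Gamma(27.3, 8.3).
Batch 2: sum of counts S = 26 over n = 6 hours.
After batch 2: Gamma(α+S, β+n) = Gamma(27.3+26, 8.3+6) = Gamma(53.3, 14.3).
Posterior mean = α/β = 53.3/14.3 = 3.7273.

3.7273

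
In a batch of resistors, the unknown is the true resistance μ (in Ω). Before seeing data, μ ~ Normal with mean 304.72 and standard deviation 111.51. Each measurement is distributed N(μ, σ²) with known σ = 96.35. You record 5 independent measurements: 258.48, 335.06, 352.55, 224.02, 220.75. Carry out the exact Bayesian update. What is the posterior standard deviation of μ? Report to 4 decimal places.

40.1927

For Normal data with known variance σ², a Normal(μ₀, σ₀²) prior on μ is conjugate. Posterior precision = 1/σ₀² + n/σ²; posterior mean is the precision-weighted average of μ₀ and x̄.
σ₀² = 111.51² = 12434.4801, σ² = 96.35² = 9283.3225; σ² + n·σ₀² = 9283.3225 + 5·12434.4801 = 71455.723.
Posterior precision = 1/σ₀² + n/σ² = 1/12434.4801 + 5/9283.3225 = (σ² + n·σ₀²)/(σ₀²σ²) = 71455.723/(12434.4801·9283.3225); posterior variance σₙ² = σ₀²σ²/(σ² + n·σ₀²) = 12434.4801·9283.3225/71455.723 = 1615.451976.
Posterior SD = √σₙ² = √(12434.4801·9283.3225/71455.723) = 40.1927.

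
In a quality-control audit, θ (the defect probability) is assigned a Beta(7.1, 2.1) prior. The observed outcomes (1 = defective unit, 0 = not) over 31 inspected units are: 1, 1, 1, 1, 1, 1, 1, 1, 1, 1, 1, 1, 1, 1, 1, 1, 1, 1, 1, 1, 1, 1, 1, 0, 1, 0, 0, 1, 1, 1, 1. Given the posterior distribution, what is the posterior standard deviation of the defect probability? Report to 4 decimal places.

The Beta prior is conjugate to a Binomial/Bernoulli likelihood; the update adds successes to α and failures to β.
Posterior: Beta(α+k, β+n−k) = Beta(7.1+28, 2.1+3) = Beta(35.1, 5.1).
Var = αβ/((α+β)²(α+β+1)) = 35.1·5.1/(40.2²·41.2) = 0.00268861; SD = √0.00268861 = 0.0519.

0.0519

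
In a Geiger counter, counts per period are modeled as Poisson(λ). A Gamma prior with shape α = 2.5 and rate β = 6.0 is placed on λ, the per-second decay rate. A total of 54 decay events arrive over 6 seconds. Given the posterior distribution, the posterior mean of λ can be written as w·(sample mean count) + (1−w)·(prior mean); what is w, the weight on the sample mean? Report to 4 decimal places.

0.5000

With a Gamma(shape α, rate β) prior, the Poisson likelihood is conjugate: the posterior is Gamma(α + ΣXᵢ, β + n).
Posterior mean = (α₀+S)/(β₀+n) = [n/(β₀+n)]·(S/n) + [β₀/(β₀+n)]·(α₀/β₀), so only n and β₀ enter the weight.
Weight on data w = n/(β₀+n) = 6/(6.0+6) = 6/12.0 = 0.5000.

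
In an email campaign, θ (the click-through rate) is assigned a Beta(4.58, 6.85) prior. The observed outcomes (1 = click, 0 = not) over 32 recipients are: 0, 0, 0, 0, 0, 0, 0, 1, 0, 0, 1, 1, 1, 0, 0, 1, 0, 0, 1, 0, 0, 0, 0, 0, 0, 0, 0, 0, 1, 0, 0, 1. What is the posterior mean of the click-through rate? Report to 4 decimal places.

0.2897

The Beta prior is conjugate to a Binomial/Bernoulli likelihood; the update adds successes to α and failures to β.
Posterior: Beta(α+k, β+n−k) = Beta(4.58+8, 6.85+24) = Beta(12.58, 30.85).
Posterior mean = α/(α+β) = 12.58/43.43 = 0.2897.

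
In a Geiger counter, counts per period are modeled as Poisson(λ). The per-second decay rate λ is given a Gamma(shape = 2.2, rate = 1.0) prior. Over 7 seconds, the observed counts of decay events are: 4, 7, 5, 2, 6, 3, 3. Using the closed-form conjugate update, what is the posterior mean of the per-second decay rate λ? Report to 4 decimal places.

With a Gamma(shape α, rate β) prior, the Poisson likelihood is conjugate: the posterior is Gamma(α + ΣXᵢ, β + n).
Sum of counts S = 30 over n = 7 seconds.
Posterior: Gamma(α+S, β+n) = Gamma(2.2+30, 1.0+7) = Gamma(32.2, 8.0).
Posterior mean = α/β = 32.2/8.0 = 4.0250.

4.0250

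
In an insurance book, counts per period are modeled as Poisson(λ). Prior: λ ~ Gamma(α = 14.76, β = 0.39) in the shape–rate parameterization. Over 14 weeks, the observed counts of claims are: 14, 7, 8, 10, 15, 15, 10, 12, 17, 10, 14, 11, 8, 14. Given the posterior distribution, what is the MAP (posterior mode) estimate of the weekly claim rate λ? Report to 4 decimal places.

With a Gamma(shape α, rate β) prior, the Poisson likelihood is conjugate: the posterior is Gamma(α + ΣXᵢ, β + n).
Sum of counts S = 165 over n = 14 weeks.
Posterior: Gamma(α+S, β+n) = Gamma(14.76+165, 0.39+14) = Gamma(179.76, 14.39).
Mode of Gamma(α,β) for α≥1 is (α−1)/β = 178.76/14.39 = 12.4225.

12.4225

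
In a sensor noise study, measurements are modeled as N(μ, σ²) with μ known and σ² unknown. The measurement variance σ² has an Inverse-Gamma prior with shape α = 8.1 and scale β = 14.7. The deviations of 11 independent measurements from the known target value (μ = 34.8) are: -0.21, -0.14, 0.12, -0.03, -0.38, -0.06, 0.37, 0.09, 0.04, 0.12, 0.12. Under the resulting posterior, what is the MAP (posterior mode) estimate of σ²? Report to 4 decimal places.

With known mean μ and an Inverse-Gamma(α, β) prior on σ², the Normal likelihood is conjugate: posterior is Inv-Gamma(α + n/2, β + Σ(xᵢ−μ)²/2).
Σ(xᵢ−μ)² = (-0.21)² + (-0.14)² + (0.12)² + (-0.03)² + (-0.38)² + (-0.06)² + (0.37)² + (0.09)² + (0.04)² + (0.12)² + (0.12)² = 0.4024.
Posterior: Inv-Gamma(8.1 + 11/2, 14.7 + 0.4024/2) = Inv-Gamma(13.60, 14.90120).
Mode = β/(α+1) = 14.90120/14.60 = 1.0206.

1.0206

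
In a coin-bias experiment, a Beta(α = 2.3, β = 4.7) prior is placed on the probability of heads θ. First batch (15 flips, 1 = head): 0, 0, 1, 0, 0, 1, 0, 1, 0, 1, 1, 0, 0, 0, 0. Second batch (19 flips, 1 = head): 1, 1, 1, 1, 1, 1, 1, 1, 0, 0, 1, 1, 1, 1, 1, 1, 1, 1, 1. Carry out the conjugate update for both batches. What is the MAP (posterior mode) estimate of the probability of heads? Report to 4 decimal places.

The Beta prior is conjugate to a Binomial/Bernoulli likelihood; the update adds successes to α and failures to β.
After batch 1: Beta(2.3+5, 4.7+10) = Beta(7.3, 14.7).
After batch 2: Beta(7.3+17, 14.7+2) = Beta(24.3, 16.7).
Mode of Beta(a,b) for a,b>1 is (a−1)/(a+b−2) = 23.3/39.0 = 0.5974.

0.5974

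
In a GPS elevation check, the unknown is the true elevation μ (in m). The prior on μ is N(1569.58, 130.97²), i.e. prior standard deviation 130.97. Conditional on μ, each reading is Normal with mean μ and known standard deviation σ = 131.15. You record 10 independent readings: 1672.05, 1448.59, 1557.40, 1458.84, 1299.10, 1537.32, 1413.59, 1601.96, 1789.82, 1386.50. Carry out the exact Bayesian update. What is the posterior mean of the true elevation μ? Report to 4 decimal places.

1521.3530

For Normal data with known variance σ², a Normal(μ₀, σ₀²) prior on μ is conjugate. Posterior precision = 1/σ₀² + n/σ²; posterior mean is the precision-weighted average of μ₀ and x̄.
Σxᵢ = 1672.05 + 1448.59 + 1557.40 + 1458.84 + 1299.10 + 1537.32 + 1413.59 + 1601.96 + 1789.82 + 1386.50 = 15165.17, so n·x̄ = 15165.17.
σ₀² = 130.97² = 17153.1409, σ² = 131.15² = 17200.3225; σ² + n·σ₀² = 17200.3225 + 10·17153.1409 = 188731.7315.
Posterior mean = (μ₀/σ₀² + n·x̄/σ²)/(1/σ₀² + n/σ²) = (σ²·μ₀ + σ₀²·n·x̄)/(σ² + n·σ₀²) = (17200.3225·1569.58 + 17153.1409·15165.17)/188731.7315 = 287127579.972003/188731.7315 = 1521.3530.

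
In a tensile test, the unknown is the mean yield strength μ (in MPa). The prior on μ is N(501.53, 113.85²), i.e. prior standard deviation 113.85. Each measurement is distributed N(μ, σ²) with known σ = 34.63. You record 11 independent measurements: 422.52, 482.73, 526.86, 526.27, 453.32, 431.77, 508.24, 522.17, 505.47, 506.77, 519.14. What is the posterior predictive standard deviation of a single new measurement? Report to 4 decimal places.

For Normal data with known variance σ², a Normal(μ₀, σ₀²) prior on μ is conjugate. Posterior precision = 1/σ₀² + n/σ²; posterior mean is the precision-weighted average of μ₀ and x̄.
σ₀² = 113.85² = 12961.8225, σ² = 34.63² = 1199.2369; σ² + n·σ₀² = 1199.2369 + 11·12961.8225 = 143779.2844.
Posterior precision = 1/σ₀² + n/σ² = 1/12961.8225 + 11/1199.2369 = (σ² + n·σ₀²)/(σ₀²σ²) = 143779.2844/(12961.8225·1199.2369); posterior variance σₙ² = σ₀²σ²/(σ² + n·σ₀²) = 12961.8225·1199.2369/143779.2844 = 108.112208.
Predictive variance for one new observation = σₙ² + σ² = 12961.8225·1199.2369/143779.2844 + 1199.2369 = σ²·(σ₀² + 143779.2844)/143779.2844 = 1199.2369·156741.1069/143779.2844 = 1307.349108; SD = √(1199.2369·156741.1069/143779.2844) = 36.1573.

36.1573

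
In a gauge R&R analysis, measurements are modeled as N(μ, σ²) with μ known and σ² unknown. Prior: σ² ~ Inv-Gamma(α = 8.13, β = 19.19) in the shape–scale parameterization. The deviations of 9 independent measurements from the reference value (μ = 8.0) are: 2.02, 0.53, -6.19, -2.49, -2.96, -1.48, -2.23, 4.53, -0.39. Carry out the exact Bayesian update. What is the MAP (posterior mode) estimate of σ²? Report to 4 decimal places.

4.5435

With known mean μ and an Inverse-Gamma(α, β) prior on σ², the Normal likelihood is conjugate: posterior is Inv-Gamma(α + n/2, β + Σ(xᵢ−μ)²/2).
Σ(xᵢ−μ)² = (2.02)² + (0.53)² + (-6.19)² + (-2.49)² + (-2.96)² + (-1.48)² + (-2.23)² + (4.53)² + (-0.39)² = 85.4754.
Posterior: Inv-Gamma(8.13 + 9/2, 19.19 + 85.4754/2) = Inv-Gamma(12.63, 61.92770).
Mode = β/(α+1) = 61.92770/13.63 = 4.5435.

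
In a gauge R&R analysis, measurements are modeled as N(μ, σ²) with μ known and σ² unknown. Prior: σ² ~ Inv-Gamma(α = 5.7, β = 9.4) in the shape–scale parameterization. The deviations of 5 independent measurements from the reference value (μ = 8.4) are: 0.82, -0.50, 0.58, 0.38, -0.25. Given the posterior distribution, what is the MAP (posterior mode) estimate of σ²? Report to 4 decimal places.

1.1014

With known mean μ and an Inverse-Gamma(α, β) prior on σ², the Normal likelihood is conjugate: posterior is Inv-Gamma(α + n/2, β + Σ(xᵢ−μ)²/2).
Σ(xᵢ−μ)² = (0.82)² + (-0.50)² + (0.58)² + (0.38)² + (-0.25)² = 1.4657.
Posterior: Inv-Gamma(5.7 + 5/2, 9.4 + 1.4657/2) = Inv-Gamma(8.20, 10.13285).
Mode = β/(α+1) = 10.13285/9.20 = 1.1014.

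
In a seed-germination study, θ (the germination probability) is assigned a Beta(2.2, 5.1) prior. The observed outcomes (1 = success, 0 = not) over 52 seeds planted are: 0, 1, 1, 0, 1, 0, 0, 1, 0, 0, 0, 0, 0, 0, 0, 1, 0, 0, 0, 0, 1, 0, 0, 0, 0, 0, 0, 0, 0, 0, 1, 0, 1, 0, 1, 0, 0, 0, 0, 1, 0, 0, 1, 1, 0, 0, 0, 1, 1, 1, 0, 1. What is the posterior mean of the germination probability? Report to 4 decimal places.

0.3069

The Beta prior is conjugate to a Binomial/Bernoulli likelihood; the update adds successes to α and failures to β.
Posterior: Beta(α+k, β+n−k) = Beta(2.2+16, 5.1+36) = Beta(18.2, 41.1).
Posterior mean = α/(α+β) = 18.2/59.3 = 0.3069.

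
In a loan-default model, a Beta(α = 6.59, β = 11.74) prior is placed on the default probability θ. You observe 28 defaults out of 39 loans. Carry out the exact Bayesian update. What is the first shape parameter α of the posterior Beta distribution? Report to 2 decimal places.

34.59

The Beta prior is conjugate to a Binomial/Bernoulli likelihood; the update adds successes to α and failures to β.
Posterior: Beta(α+k, β+n−k) = Beta(6.59+28, 11.74+11) = Beta(34.59, 22.74).
Posterior α = 34.59.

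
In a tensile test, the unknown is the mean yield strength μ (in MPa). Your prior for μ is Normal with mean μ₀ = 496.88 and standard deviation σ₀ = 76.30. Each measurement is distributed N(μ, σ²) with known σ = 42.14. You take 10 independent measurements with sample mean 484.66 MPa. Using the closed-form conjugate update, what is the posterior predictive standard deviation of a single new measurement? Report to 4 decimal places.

44.1373

For Normal data with known variance σ², a Normal(μ₀, σ₀²) prior on μ is conjugate. Posterior precision = 1/σ₀² + n/σ²; posterior mean is the precision-weighted average of μ₀ and x̄.
σ₀² = 76.30² = 5821.69, σ² = 42.14² = 1775.7796; σ² + n·σ₀² = 1775.7796 + 10·5821.69 = 59992.6796.
Posterior precision = 1/σ₀² + n/σ² = 1/5821.69 + 10/1775.7796 = (σ² + n·σ₀²)/(σ₀²σ²) = 59992.6796/(5821.69·1775.7796); posterior variance σₙ² = σ₀²σ²/(σ² + n·σ₀²) = 5821.69·1775.7796/59992.6796 = 172.321663.
Predictive variance for one new observation = σₙ² + σ² = 5821.69·1775.7796/59992.6796 + 1775.7796 = σ²·(σ₀² + 59992.6796)/59992.6796 = 1775.7796·65814.3696/59992.6796 = 1948.101263; SD = √(1775.7796·65814.3696/59992.6796) = 44.1373.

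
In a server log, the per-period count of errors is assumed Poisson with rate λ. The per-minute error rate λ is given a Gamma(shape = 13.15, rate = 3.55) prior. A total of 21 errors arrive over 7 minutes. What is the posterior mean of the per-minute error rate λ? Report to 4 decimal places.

With a Gamma(shape α, rate β) prior, the Poisson likelihood is conjugate: the posterior is Gamma(α + ΣXᵢ, β + n).
Posterior: Gamma(α+S, β+n) = Gamma(13.15+21, 3.55+7) = Gamma(34.15, 10.55).
Posterior mean = α/β = 34.15/10.55 = 3.2370.

3.2370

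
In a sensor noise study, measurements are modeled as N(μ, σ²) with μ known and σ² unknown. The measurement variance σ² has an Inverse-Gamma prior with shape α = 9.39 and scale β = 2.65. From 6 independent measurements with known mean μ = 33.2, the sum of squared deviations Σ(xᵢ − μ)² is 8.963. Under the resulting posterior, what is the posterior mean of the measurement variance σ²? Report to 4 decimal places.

With known mean μ and an Inverse-Gamma(α, β) prior on σ², the Normal likelihood is conjugate: posterior is Inv-Gamma(α + n/2, β + Σ(xᵢ−μ)²/2).
Posterior: Inv-Gamma(9.39 + 6/2, 2.65 + 8.963/2) = Inv-Gamma(12.39, 7.1315).
E[σ²|data] = β/(α−1) = 7.1315/11.39 = 0.6261.

0.6261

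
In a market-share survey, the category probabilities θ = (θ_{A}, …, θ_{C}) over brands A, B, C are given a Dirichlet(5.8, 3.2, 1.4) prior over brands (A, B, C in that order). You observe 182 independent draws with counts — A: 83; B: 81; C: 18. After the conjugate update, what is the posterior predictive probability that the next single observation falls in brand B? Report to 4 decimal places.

0.4376

The Dirichlet prior is conjugate to the Multinomial likelihood: each posterior αⱼ = prior αⱼ + observed count nⱼ.
Posterior concentration: (88.8, 84.2, 19.4), total = 192.4.
P(next = B | data) = α_{B}/Σα = 0.4376.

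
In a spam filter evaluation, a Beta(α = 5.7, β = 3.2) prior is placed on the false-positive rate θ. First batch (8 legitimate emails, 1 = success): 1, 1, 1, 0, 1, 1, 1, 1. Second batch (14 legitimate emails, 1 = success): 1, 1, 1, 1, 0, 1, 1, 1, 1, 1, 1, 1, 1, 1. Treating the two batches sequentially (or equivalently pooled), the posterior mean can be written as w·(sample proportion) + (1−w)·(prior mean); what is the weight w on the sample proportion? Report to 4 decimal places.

0.7120

The Beta prior is conjugate to a Binomial/Bernoulli likelihood; the update adds successes to α and failures to β.
Total number of legitimate emails: n = 8 + 14 = 22.
Posterior mean = (α₀+k)/(α₀+β₀+n) = [n/(α₀+β₀+n)]·(k/n) + [(α₀+β₀)/(α₀+β₀+n)]·α₀/(α₀+β₀), so only n and the prior enter the weight.
The weight on the data is w = n/(α₀+β₀+n) = 22/(5.7+3.2+22) = 22/30.9 = 0.7120.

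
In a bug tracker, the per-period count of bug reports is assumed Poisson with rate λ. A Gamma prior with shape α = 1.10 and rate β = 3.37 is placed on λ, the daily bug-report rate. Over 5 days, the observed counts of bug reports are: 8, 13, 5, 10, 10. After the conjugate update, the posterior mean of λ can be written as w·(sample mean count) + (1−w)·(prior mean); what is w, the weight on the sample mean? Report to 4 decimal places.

With a Gamma(shape α, rate β) prior, the Poisson likelihood is conjugate: the posterior is Gamma(α + ΣXᵢ, β + n).
Posterior mean = (α₀+S)/(β₀+n) = [n/(β₀+n)]·(S/n) + [β₀/(β₀+n)]·(α₀/β₀), so only n and β₀ enter the weight.
Weight on data w = n/(β₀+n) = 5/(3.37+5) = 5/8.37 = 0.5974.

0.5974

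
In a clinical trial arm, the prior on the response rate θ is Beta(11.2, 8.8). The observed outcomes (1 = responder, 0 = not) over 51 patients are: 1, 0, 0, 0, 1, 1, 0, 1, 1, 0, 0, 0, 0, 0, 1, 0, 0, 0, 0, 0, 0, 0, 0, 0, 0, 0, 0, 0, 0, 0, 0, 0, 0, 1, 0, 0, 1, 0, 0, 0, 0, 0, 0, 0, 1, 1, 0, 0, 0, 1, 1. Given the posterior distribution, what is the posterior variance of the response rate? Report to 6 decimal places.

The Beta prior is conjugate to a Binomial/Bernoulli likelihood; the update adds successes to α and failures to β.
Posterior: Beta(α+k, β+n−k) = Beta(11.2+12, 8.8+39) = Beta(23.2, 47.8).
Var = αβ/((α+β)²(α+β+1)) = 23.2·47.8/(71.0²·72.0) = 0.003055.

0.003055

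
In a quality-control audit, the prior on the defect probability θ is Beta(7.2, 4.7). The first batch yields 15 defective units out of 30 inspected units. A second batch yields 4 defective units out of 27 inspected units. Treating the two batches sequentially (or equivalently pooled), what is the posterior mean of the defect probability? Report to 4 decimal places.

The Beta prior is conjugate to a Binomial/Bernoulli likelihood; the update adds successes to α and failures to β.
After batch 1: Beta(7.2+15, 4.7+15) = Beta(22.2, 19.7).
After batch 2: Beta(22.2+4, 19.7+23) = Beta(26.2, 42.7).
Posterior mean = α/(α+β) = 26.2/68.9 = 0.3803.

0.3803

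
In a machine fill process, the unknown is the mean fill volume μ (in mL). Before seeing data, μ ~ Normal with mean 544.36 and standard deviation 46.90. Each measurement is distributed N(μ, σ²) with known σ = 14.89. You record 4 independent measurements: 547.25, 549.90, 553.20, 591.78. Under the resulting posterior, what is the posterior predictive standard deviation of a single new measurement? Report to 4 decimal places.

For Normal data with known variance σ², a Normal(μ₀, σ₀²) prior on μ is conjugate. Posterior precision = 1/σ₀² + n/σ²; posterior mean is the precision-weighted average of μ₀ and x̄.
σ₀² = 46.90² = 2199.61, σ² = 14.89² = 221.7121; σ² + n·σ₀² = 221.7121 + 4·2199.61 = 9020.1521.
Posterior precision = 1/σ₀² + n/σ² = 1/2199.61 + 4/221.7121 = (σ² + n·σ₀²)/(σ₀²σ²) = 9020.1521/(2199.61·221.7121); posterior variance σₙ² = σ₀²σ²/(σ² + n·σ₀²) = 2199.61·221.7121/9020.1521 = 54.065624.
Predictive variance for one new observation = σₙ² + σ² = 2199.61·221.7121/9020.1521 + 221.7121 = σ²·(σ₀² + 9020.1521)/9020.1521 = 221.7121·11219.7621/9020.1521 = 275.777724; SD = √(221.7121·11219.7621/9020.1521) = 16.6066.

16.6066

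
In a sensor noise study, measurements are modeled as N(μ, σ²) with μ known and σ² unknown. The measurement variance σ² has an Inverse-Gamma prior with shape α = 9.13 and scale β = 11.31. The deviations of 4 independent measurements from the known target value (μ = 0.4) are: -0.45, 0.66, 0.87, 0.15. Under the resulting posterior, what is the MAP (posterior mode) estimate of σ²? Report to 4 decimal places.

0.9908

With known mean μ and an Inverse-Gamma(α, β) prior on σ², the Normal likelihood is conjugate: posterior is Inv-Gamma(α + n/2, β + Σ(xᵢ−μ)²/2).
Σ(xᵢ−μ)² = (-0.45)² + (0.66)² + (0.87)² + (0.15)² = 1.4175.
Posterior: Inv-Gamma(9.13 + 4/2, 11.31 + 1.4175/2) = Inv-Gamma(11.13, 12.01875).
Mode = β/(α+1) = 12.01875/12.13 = 0.9908.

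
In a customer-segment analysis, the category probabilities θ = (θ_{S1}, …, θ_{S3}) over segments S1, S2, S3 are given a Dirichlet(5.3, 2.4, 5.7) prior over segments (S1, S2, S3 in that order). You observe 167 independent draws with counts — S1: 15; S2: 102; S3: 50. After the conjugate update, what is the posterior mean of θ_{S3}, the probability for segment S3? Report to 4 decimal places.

0.3088

The Dirichlet prior is conjugate to the Multinomial likelihood: each posterior αⱼ = prior αⱼ + observed count nⱼ.
Posterior concentration: (20.3, 104.4, 55.7), total = 180.4.
E[θ_{S3}|data] = α_{S3}/Σα = 55.7/180.4 = 0.3088.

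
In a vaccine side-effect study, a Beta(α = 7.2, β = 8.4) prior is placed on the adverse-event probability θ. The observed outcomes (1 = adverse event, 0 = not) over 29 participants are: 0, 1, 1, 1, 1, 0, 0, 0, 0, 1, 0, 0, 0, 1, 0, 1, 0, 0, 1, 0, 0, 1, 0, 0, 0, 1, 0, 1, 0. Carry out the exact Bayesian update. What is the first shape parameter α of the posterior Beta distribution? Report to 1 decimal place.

18.2

The Beta prior is conjugate to a Binomial/Bernoulli likelihood; the update adds successes to α and failures to β.
Posterior: Beta(α+k, β+n−k) = Beta(7.2+11, 8.4+18) = Beta(18.2, 26.4).
Posterior α = 18.2.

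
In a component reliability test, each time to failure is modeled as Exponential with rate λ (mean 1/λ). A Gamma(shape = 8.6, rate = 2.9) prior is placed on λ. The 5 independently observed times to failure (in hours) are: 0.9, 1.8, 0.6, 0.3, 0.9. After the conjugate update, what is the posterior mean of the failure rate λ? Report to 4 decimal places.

With a Gamma(shape α, rate β) prior on the exponential rate λ, the posterior after n observations with total T = Σxᵢ is Gamma(α+n, β+T).
Sum of observations T = 4.5 hours; n = 5.
Posterior: Gamma(8.6+5, 2.9+4.5) = Gamma(13.6, 7.4).
Posterior mean of λ = α/β = 13.6/7.4 = 1.8378.

1.8378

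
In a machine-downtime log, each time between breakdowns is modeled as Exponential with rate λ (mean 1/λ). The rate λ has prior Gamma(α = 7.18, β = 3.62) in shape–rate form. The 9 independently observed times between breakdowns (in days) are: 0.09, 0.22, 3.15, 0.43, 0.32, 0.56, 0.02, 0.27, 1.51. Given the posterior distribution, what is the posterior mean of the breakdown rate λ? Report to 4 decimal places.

1.5878

With a Gamma(shape α, rate β) prior on the exponential rate λ, the posterior after n observations with total T = Σxᵢ is Gamma(α+n, β+T).
Sum of observations T = 6.57 days; n = 9.
Posterior: Gamma(7.18+9, 3.62+6.57) = Gamma(16.18, 10.19).
Posterior mean of λ = α/β = 16.18/10.19 = 1.5878.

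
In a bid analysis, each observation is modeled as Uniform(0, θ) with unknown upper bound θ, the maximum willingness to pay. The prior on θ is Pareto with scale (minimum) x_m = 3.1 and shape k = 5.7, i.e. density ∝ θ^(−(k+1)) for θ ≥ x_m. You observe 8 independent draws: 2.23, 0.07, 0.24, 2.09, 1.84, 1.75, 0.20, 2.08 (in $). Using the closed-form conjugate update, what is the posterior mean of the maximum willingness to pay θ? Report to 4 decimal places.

3.3441

A Pareto(scale x_m, shape k) prior on the upper bound θ of Uniform(0, θ) is conjugate: posterior is Pareto(max(x_m, max xᵢ), k + n).
Sample maximum = 2.23; prior scale x_m = 3.1 → posterior scale = max = 3.10.
Posterior shape = 5.7 + 8 = 13.7.
E[θ|data] = k·x_m/(k−1) = 13.7·3.10/12.7 = 3.3441.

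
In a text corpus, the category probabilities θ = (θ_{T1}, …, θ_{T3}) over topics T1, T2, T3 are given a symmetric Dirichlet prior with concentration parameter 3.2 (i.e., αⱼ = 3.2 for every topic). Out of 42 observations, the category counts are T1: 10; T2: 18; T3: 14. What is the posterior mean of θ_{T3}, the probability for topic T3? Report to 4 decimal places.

0.3333

The Dirichlet prior is conjugate to the Multinomial likelihood: each posterior αⱼ = prior αⱼ + observed count nⱼ.
Posterior concentration: (13.2, 21.2, 17.2), total = 51.6.
E[θ_{T3}|data] = α_{T3}/Σα = 17.2/51.6 = 0.3333.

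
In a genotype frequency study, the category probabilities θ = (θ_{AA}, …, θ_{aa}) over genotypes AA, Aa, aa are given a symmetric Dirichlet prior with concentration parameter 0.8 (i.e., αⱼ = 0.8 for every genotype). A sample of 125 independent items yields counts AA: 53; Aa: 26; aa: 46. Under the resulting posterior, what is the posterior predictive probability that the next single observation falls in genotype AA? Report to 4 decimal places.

The Dirichlet prior is conjugate to the Multinomial likelihood: each posterior αⱼ = prior αⱼ + observed count nⱼ.
Posterior concentration: (53.8, 26.8, 46.8), total = 127.4.
P(next = AA | data) = α_{AA}/Σα = 0.4223.

0.4223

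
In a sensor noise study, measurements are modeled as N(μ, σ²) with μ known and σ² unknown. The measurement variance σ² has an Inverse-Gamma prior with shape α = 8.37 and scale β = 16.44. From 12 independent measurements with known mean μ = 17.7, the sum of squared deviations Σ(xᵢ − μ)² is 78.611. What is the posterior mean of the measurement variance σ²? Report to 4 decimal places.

With known mean μ and an Inverse-Gamma(α, β) prior on σ², the Normal likelihood is conjugate: posterior is Inv-Gamma(α + n/2, β + Σ(xᵢ−μ)²/2).
Posterior: Inv-Gamma(8.37 + 12/2, 16.44 + 78.611/2) = Inv-Gamma(14.37, 55.7455).
E[σ²|data] = β/(α−1) = 55.7455/13.37 = 4.1694.

4.1694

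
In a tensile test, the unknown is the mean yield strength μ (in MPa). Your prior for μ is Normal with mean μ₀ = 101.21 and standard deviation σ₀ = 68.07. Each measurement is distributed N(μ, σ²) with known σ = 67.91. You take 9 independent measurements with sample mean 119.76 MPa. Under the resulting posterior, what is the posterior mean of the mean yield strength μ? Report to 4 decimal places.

For Normal data with known variance σ², a Normal(μ₀, σ₀²) prior on μ is conjugate. Posterior precision = 1/σ₀² + n/σ²; posterior mean is the precision-weighted average of μ₀ and x̄.
n·x̄ = 9·119.76 = 1077.84.
σ₀² = 68.07² = 4633.5249, σ² = 67.91² = 4611.7681; σ² + n·σ₀² = 4611.7681 + 9·4633.5249 = 46313.4922.
Posterior mean = (μ₀/σ₀² + n·x̄/σ²)/(1/σ₀² + n/σ²) = (σ²·μ₀ + σ₀²·n·x̄)/(σ² + n·σ₀²) = (4611.7681·101.21 + 4633.5249·1077.84)/46313.4922 = 5460955.527617/46313.4922 = 117.9128.

117.9128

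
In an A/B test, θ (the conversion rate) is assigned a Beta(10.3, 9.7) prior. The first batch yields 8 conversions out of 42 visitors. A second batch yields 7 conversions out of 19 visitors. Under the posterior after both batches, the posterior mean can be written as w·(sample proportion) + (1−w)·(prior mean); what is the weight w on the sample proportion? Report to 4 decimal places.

0.7531

The Beta prior is conjugate to a Binomial/Bernoulli likelihood; the update adds successes to α and failures to β.
Total number of visitors: n = 42 + 19 = 61.
Posterior mean = (α₀+k)/(α₀+β₀+n) = [n/(α₀+β₀+n)]·(k/n) + [(α₀+β₀)/(α₀+β₀+n)]·α₀/(α₀+β₀), so only n and the prior enter the weight.
The weight on the data is w = n/(α₀+β₀+n) = 61/(10.3+9.7+61) = 61/81.0 = 0.7531.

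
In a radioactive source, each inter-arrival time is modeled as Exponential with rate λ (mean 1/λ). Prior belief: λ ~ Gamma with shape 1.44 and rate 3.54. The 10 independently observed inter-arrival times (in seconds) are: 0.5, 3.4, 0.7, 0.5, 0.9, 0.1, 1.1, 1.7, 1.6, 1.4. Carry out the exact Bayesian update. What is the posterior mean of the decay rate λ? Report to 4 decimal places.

0.7409

With a Gamma(shape α, rate β) prior on the exponential rate λ, the posterior after n observations with total T = Σxᵢ is Gamma(α+n, β+T).
Sum of observations T = 11.9 seconds; n = 10.
Posterior: Gamma(1.44+10, 3.54+11.9) = Gamma(11.44, 15.44).
Posterior mean of λ = α/β = 11.44/15.44 = 0.7409.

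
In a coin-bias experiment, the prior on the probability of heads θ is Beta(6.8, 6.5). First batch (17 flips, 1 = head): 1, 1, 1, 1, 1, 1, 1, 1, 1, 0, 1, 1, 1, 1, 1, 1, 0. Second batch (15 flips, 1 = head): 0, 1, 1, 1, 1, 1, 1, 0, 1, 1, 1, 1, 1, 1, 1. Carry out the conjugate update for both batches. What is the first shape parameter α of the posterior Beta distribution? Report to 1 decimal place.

34.8

The Beta prior is conjugate to a Binomial/Bernoulli likelihood; the update adds successes to α and failures to β.
After batch 1: Beta(6.8+15, 6.5+2) = Beta(21.8, 8.5).
After batch 2: Beta(21.8+13, 8.5+2) = Beta(34.8, 10.5).
Posterior α = 34.8.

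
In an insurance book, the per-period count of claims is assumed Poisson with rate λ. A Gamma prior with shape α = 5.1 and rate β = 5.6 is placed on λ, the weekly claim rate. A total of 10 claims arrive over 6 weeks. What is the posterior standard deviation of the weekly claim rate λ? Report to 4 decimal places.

With a Gamma(shape α, rate β) prior, the Poisson likelihood is conjugate: the posterior is Gamma(α + ΣXᵢ, β + n).
Posterior: Gamma(α+S, β+n) = Gamma(5.1+10, 5.6+6) = Gamma(15.1, 11.6).
SD = √α/β = √15.1/11.6 = 0.3350.

0.3350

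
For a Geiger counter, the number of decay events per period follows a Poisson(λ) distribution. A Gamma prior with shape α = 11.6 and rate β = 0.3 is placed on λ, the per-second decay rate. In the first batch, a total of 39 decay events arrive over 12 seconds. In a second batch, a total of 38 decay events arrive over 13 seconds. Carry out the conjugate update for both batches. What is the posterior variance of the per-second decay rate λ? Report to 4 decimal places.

With a Gamma(shape α, rate β) prior, the Poisson likelihood is conjugate: the posterior is Gamma(α + ΣXᵢ, β + n).
After batch 1: Gamma(α+S, β+n) = Gamma(11.6+39, 0.3+12) = Gamma(50.6, 12.3).
After batch 2: Gamma(α+S, β+n) = Gamma(50.6+38, 12.3+13) = Gamma(88.6, 25.3).
Var = α/β² = 88.6/25.3² = 0.1384.

0.1384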